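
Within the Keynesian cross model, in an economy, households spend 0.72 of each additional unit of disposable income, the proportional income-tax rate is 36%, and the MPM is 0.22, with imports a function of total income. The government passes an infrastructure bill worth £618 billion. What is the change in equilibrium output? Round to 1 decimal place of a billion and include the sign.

+£814.0 billion

Spending multiplier = 1/(1 − c(1−t) + m) = 1/(1 − 0.72×0.64 + 0.22) = 1/0.7592 ≈ 1.317.
ΔY = k × ΔG = (+£618 billion) / 0.7592 ≈ +£814 billion.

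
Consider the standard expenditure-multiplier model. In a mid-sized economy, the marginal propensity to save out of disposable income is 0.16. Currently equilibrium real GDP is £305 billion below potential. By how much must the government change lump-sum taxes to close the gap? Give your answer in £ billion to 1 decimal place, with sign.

−£58.1 billion

MPC = 1 − MPS = 1 − 0.16 = 0.84.
Spending multiplier = 1/(1 − MPC) = 1/(1 − 0.84) = 1/0.16 = 6.25.
Tax multiplier = −c·k = −0.84/0.16 = −5.25. Need ΔY = +£305 billion, so ΔT = ΔY/(−c·k) = −(+£305 billion) × 0.16 / 0.84 ≈ −£58.1 billion.
The government should cut lump-sum taxes by £58.1 billion.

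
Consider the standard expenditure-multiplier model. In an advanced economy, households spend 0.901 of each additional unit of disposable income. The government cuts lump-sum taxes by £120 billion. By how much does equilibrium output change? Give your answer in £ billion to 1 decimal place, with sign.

+£1,092.1 billion

A lump-sum tax change of −£120 billion shifts disposable income by +£120 billion; first-round consumption changes by −c × ΔT = −0.901 × (−£120 billion) = +£108.12 billion.
Expenditure multiplier = 1/(1 − MPC) = 1/(1 − 0.901) = 1/0.099 ≈ 10.101.
The tax multiplier is −c × k ≈ −9.101, so ΔY = k × (−c·ΔT) = (+£108.12 billion) / 0.099 ≈ +£1,092.1 billion.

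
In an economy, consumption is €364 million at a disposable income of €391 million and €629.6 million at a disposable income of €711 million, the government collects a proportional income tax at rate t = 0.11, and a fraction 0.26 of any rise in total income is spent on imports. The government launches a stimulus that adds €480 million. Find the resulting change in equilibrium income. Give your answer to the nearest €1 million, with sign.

+€921 million

MPC = ΔC/ΔYd = (629.6 − 364)/(711 − 391) = 265.6/320 = 0.83.
Expenditure multiplier = 1/(1 − c(1−t) + m) = 1/(1 − 0.83×0.89 + 0.26) = 1/0.5213 ≈ 1.918.
ΔY = k × ΔG = (+€480 million) / 0.5213 ≈ +€921 million.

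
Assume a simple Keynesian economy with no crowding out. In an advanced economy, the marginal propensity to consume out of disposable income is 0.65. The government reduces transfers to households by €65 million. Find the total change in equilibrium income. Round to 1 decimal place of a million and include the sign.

−€120.7 million

The transfer change shifts disposable income by −€65 million, so first-round consumption changes by c·ΔTR = 0.65 × (−€65 million) = −€42.25 million.
Expenditure multiplier = 1/(1 − MPC) = 1/(1 − 0.65) = 1/0.35 ≈ 2.857.
The transfer multiplier is c × k ≈ 1.857, so ΔY = k × (c·ΔTR) = (−€42.25 million) / 0.35 ≈ −€120.7 million.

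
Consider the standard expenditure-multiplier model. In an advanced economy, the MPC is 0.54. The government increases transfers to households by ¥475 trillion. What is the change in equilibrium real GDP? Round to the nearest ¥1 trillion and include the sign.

The transfer change shifts disposable income by +¥475 trillion, so first-round consumption changes by c·ΔTR = 0.54 × (+¥475 trillion) = +¥256.5 trillion.
Expenditure multiplier = 1/(1 − MPC) = 1/(1 − 0.54) = 1/0.46 ≈ 2.174.
The transfer multiplier is c × k ≈ 1.174, so ΔY = k × (c·ΔTR) = (+¥256.5 trillion) / 0.46 ≈ +¥558 trillion.

+¥558 trillion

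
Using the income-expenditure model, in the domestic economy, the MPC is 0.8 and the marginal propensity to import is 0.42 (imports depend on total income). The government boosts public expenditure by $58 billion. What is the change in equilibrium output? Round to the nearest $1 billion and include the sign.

Government-spending multiplier = 1/(1 − c + m) = 1/(1 − 0.8 + 0.42) = 1/0.62 ≈ 1.613.
ΔY = k × ΔG = (+$58 billion) / 0.62 ≈ +$94 billion.

+$94 billion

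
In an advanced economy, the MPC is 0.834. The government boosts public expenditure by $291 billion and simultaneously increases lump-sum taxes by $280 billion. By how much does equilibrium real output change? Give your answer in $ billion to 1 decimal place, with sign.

+$346.3 billion

Expenditure multiplier = 1/(1 − MPC) = 1/(1 − 0.834) = 1/0.166 ≈ 6.024.
ΔG contributes k·ΔG = (+$291 billion) / 0.166 ≈ +$1,753 billion.
ΔT of +$280 billion changes first-round spending by −c·ΔT = −$233.52 billion, contributing k·(−c·ΔT) = (−$233.52 billion) / 0.166 ≈ −$1,406.7 billion.
Net ΔY = k(ΔG − c·ΔT) = (+$57.48 billion) / 0.166 ≈ +$346.3 billion.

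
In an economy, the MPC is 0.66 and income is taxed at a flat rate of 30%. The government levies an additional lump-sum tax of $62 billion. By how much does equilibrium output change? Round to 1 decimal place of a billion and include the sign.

−$76.1 billion

A lump-sum tax change of +$62 billion shifts disposable income by −$62 billion; first-round consumption changes by −c × ΔT = −0.66 × (+$62 billion) = −$40.92 billion.
Expenditure multiplier = 1/(1 − c(1−t)) = 1/(1 − 0.66×0.7) = 1/0.538 ≈ 1.859.
The tax multiplier is −c × k ≈ −1.227, so ΔY = k × (−c·ΔT) = (−$40.92 billion) / 0.538 ≈ −$76.1 billion.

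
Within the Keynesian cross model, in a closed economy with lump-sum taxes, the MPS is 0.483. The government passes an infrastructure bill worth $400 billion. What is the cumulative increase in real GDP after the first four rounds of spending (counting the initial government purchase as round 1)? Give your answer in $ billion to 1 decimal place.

MPC = 1 − MPS = 1 − 0.483 = 0.517.
Round 1 adds ΔG = $400 billion; each later round is MPC = 0.517 times the previous.
After 4 rounds: 400 + 206.8 + 106.9156 + 55.2753652 = ΔG·(1 − c^4)/(1 − c) = 400 × (1 − 0.071443409521)/0.483 ≈ $769 billion.

$769.0 billion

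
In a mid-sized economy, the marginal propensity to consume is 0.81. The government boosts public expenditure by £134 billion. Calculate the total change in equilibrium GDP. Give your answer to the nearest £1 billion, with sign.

Spending multiplier = 1/(1 − MPC) = 1/(1 − 0.81) = 1/0.19 ≈ 5.263.
ΔY = k × ΔG = (+£134 billion) / 0.19 ≈ +£705 billion.

+£705 billion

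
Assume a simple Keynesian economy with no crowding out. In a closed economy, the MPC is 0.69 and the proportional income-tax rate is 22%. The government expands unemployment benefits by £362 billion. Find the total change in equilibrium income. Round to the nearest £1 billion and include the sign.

+£541 billion

The transfer change shifts disposable income by +£362 billion, so first-round consumption changes by c·ΔTR = 0.69 × (+£362 billion) = +£249.78 billion.
Expenditure multiplier = 1/(1 − c(1−t)) = 1/(1 − 0.69×0.78) = 1/0.4618 ≈ 2.165.
The transfer multiplier is c × k ≈ 1.494, so ΔY = k × (c·ΔTR) = (+£249.78 billion) / 0.4618 ≈ +£541 billion.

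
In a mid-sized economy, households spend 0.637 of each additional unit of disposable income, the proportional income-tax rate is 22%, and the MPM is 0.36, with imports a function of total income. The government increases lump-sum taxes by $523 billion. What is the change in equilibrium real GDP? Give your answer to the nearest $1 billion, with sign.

A lump-sum tax change of +$523 billion shifts disposable income by −$523 billion; first-round consumption changes by −c × ΔT = −0.637 × (+$523 billion) = −$333.151 billion.
Expenditure multiplier = 1/(1 − c(1−t) + m) = 1/(1 − 0.637×0.78 + 0.36) = 1/0.86314 ≈ 1.159.
The tax multiplier is −c × k ≈ −0.738, so ΔY = k × (−c·ΔT) = (−$333.151 billion) / 0.86314 ≈ −$386 billion.

−$386 billion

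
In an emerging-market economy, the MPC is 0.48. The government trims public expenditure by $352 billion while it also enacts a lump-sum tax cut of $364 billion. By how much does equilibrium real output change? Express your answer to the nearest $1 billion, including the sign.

Expenditure multiplier = 1/(1 − MPC) = 1/(1 − 0.48) = 1/0.52 ≈ 1.923.
ΔG contributes k·ΔG = (−$352 billion) / 0.52 ≈ −$676.9 billion.
ΔT of −$364 billion changes first-round spending by −c·ΔT = +$174.72 billion, contributing k·(−c·ΔT) = (+$174.72 billion) / 0.52 = +$336 billion.
Net ΔY = k(ΔG − c·ΔT) = (−$177.28 billion) / 0.52 ≈ −$341 billion.

−$341 billion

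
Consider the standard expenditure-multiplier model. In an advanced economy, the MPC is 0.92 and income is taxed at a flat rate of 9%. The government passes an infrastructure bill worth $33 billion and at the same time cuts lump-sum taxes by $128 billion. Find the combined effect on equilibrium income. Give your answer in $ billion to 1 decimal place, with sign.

Expenditure multiplier = 1/(1 − c(1−t)) = 1/(1 − 0.92×0.91) = 1/0.1628 ≈ 6.143.
ΔG contributes k·ΔG = (+$33 billion) / 0.1628 ≈ +$202.7 billion.
ΔT of −$128 billion changes first-round spending by −c·ΔT = +$117.76 billion, contributing k·(−c·ΔT) = (+$117.76 billion) / 0.1628 ≈ +$723.3 billion.
Net ΔY = k(ΔG − c·ΔT) = (+$150.76 billion) / 0.1628 ≈ +$926 billion.

+$926.0 billion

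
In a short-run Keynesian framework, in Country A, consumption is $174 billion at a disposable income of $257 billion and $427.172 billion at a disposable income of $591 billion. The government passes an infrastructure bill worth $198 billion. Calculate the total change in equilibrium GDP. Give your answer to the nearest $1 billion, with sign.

MPC = ΔC/ΔYd = (427.172 − 174)/(591 − 257) = 253.172/334 = 0.758.
Spending multiplier = 1/(1 − MPC) = 1/(1 − 0.758) = 1/0.242 ≈ 4.132.
ΔY = k × ΔG = (+$198 billion) / 0.242 ≈ +$818 billion.

+$818 billion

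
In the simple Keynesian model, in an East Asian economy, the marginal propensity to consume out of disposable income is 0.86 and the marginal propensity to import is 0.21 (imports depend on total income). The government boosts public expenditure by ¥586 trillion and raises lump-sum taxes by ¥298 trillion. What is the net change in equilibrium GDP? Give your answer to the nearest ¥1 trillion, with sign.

+¥942 trillion

Expenditure multiplier = 1/(1 − c + m) = 1/(1 − 0.86 + 0.21) = 1/0.35 ≈ 2.857.
ΔG contributes k·ΔG = (+¥586 trillion) / 0.35 ≈ +¥1,674.3 trillion.
ΔT of +¥298 trillion changes first-round spending by −c·ΔT = −¥256.28 trillion, contributing k·(−c·ΔT) = (−¥256.28 trillion) / 0.35 ≈ −¥732.2 trillion.
Net ΔY = k(ΔG − c·ΔT) = (+¥329.72 trillion) / 0.35 ≈ +¥942 trillion.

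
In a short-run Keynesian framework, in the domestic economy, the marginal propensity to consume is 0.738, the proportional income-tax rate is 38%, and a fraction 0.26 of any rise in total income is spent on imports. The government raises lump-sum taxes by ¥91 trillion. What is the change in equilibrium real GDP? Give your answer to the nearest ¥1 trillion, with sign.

−¥84 trillion

A lump-sum tax change of +¥91 trillion shifts disposable income by −¥91 trillion; first-round consumption changes by −c × ΔT = −0.738 × (+¥91 trillion) = −¥67.158 trillion.
Expenditure multiplier = 1/(1 − c(1−t) + m) = 1/(1 − 0.738×0.62 + 0.26) = 1/0.80244 ≈ 1.246.
The tax multiplier is −c × k ≈ −0.92, so ΔY = k × (−c·ΔT) = (−¥67.158 trillion) / 0.80244 ≈ −¥84 trillion.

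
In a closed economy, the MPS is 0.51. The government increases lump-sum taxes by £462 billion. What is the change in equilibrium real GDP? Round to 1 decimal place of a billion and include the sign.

−£443.9 billion

MPC = 1 − MPS = 1 − 0.51 = 0.49.
A lump-sum tax change of +£462 billion shifts disposable income by −£462 billion; first-round consumption changes by −c × ΔT = −0.49 × (+£462 billion) = −£226.38 billion.
Expenditure multiplier = 1/(1 − MPC) = 1/(1 − 0.49) = 1/0.51 ≈ 1.961.
The tax multiplier is −c × k ≈ −0.961, so ΔY = k × (−c·ΔT) = (−£226.38 billion) / 0.51 ≈ −£443.9 billion.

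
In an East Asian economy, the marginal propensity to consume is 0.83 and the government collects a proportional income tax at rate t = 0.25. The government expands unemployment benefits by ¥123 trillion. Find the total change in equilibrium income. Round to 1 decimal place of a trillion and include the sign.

The transfer change shifts disposable income by +¥123 trillion, so first-round consumption changes by c·ΔTR = 0.83 × (+¥123 trillion) = +¥102.09 trillion.
Expenditure multiplier = 1/(1 − c(1−t)) = 1/(1 − 0.83×0.75) = 1/0.3775 ≈ 2.649.
The transfer multiplier is c × k ≈ 2.199, so ΔY = k × (c·ΔTR) = (+¥102.09 trillion) / 0.3775 ≈ +¥270.4 trillion.

+¥270.4 trillion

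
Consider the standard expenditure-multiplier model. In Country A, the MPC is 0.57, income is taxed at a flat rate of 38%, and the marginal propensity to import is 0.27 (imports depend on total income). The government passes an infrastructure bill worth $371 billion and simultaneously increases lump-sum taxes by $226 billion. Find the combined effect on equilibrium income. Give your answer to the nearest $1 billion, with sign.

Expenditure multiplier = 1/(1 − c(1−t) + m) = 1/(1 − 0.57×0.62 + 0.27) = 1/0.9166 ≈ 1.091.
ΔG contributes k·ΔG = (+$371 billion) / 0.9166 ≈ +$404.8 billion.
ΔT of +$226 billion changes first-round spending by −c·ΔT = −$128.82 billion, contributing k·(−c·ΔT) = (−$128.82 billion) / 0.9166 ≈ −$140.5 billion.
Net ΔY = k(ΔG − c·ΔT) = (+$242.18 billion) / 0.9166 ≈ +$264 billion.

+$264 billion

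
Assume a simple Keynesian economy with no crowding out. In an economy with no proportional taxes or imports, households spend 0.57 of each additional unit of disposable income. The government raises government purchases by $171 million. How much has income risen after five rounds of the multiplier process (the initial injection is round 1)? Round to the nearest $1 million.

Round 1 adds ΔG = $171 million; each later round is MPC = 0.57 times the previous.
After 5 rounds: 171 + 97.47 + 55.5579 + 31.668003 + 18.05076171 = ΔG·(1 − c^5)/(1 − c) = 171 × (1 − 0.0601692057)/0.43 ≈ $374 million.

$374 million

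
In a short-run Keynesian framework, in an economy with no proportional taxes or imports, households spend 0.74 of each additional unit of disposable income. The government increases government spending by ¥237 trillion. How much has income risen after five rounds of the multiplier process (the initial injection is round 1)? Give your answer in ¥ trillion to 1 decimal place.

¥709.3 trillion

Round 1 adds ΔG = ¥237 trillion; each later round is MPC = 0.74 times the previous.
After 5 rounds: 237 + 175.38 + 129.7812 + 96.038088 + 71.06818512 = ΔG·(1 − c^5)/(1 − c) = 237 × (1 − 0.2219006624)/0.26 ≈ ¥709.3 trillion.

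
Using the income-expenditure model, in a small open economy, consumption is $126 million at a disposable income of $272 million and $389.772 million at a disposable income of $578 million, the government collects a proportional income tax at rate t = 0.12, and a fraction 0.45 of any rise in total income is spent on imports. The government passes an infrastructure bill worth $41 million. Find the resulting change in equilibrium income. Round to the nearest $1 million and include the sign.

MPC = ΔC/ΔYd = (389.772 − 126)/(578 − 272) = 263.772/306 = 0.862.
Expenditure multiplier = 1/(1 − c(1−t) + m) = 1/(1 − 0.862×0.88 + 0.45) = 1/0.69144 ≈ 1.446.
ΔY = k × ΔG = (+$41 million) / 0.69144 ≈ +$59 million.

+$59 million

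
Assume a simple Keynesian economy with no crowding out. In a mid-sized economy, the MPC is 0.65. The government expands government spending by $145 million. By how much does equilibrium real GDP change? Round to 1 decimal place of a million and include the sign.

+$414.3 million

Government-spending multiplier = 1/(1 − MPC) = 1/(1 − 0.65) = 1/0.35 ≈ 2.857.
ΔY = k × ΔG = (+$145 million) / 0.35 ≈ +$414.3 million.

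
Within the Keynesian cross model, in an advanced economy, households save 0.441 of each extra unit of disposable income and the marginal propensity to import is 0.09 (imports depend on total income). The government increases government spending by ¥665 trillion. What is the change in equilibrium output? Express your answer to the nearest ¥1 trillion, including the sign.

+¥1,252 trillion

MPC = 1 − MPS = 1 − 0.441 = 0.559.
Spending multiplier = 1/(1 − c + m) = 1/(1 − 0.559 + 0.09) = 1/0.531 ≈ 1.883.
ΔY = k × ΔG = (+¥665 trillion) / 0.531 ≈ +¥1,252 trillion.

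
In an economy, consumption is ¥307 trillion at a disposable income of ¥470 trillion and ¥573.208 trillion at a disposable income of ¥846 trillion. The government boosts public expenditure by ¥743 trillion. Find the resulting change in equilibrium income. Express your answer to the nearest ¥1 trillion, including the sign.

+¥2,545 trillion

MPC = ΔC/ΔYd = (573.208 − 307)/(846 − 470) = 266.208/376 = 0.708.
Spending multiplier = 1/(1 − MPC) = 1/(1 − 0.708) = 1/0.292 ≈ 3.425.
ΔY = k × ΔG = (+¥743 trillion) / 0.292 ≈ +¥2,545 trillion.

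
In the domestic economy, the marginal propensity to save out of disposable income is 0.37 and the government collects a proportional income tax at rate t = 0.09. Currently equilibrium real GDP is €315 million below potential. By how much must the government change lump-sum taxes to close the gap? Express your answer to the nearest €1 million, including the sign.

MPC = 1 − MPS = 1 − 0.37 = 0.63.
Spending multiplier = 1/(1 − c(1−t)) = 1/(1 − 0.63×0.91) = 1/0.4267 ≈ 2.344.
Tax multiplier = −c·k = −0.63/0.4267 ≈ −1.476. Need ΔY = +€315 million, so ΔT = ΔY/(−c·k) = −(+€315 million) × 0.4267 / 0.63 ≈ −€213 million.
The government should cut lump-sum taxes by €213 million.

−€213 million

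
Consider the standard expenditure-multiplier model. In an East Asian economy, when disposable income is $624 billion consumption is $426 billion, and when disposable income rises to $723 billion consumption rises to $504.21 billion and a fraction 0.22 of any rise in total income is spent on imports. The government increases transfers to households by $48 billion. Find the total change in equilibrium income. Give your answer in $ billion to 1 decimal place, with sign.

+$88.2 billion

MPC = ΔC/ΔYd = (504.21 − 426)/(723 − 624) = 78.21/99 = 0.79.
The transfer change shifts disposable income by +$48 billion, so first-round consumption changes by c·ΔTR = 0.79 × (+$48 billion) = +$37.92 billion.
Expenditure multiplier = 1/(1 − c + m) = 1/(1 − 0.79 + 0.22) = 1/0.43 ≈ 2.326.
The transfer multiplier is c × k ≈ 1.837, so ΔY = k × (c·ΔTR) = (+$37.92 billion) / 0.43 ≈ +$88.2 billion.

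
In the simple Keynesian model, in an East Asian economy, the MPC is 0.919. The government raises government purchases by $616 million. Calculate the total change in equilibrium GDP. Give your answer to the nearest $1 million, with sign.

+$7,605 million

Expenditure multiplier = 1/(1 − MPC) = 1/(1 − 0.919) = 1/0.081 ≈ 12.346.
ΔY = k × ΔG = (+$616 million) / 0.081 ≈ +$7,605 million.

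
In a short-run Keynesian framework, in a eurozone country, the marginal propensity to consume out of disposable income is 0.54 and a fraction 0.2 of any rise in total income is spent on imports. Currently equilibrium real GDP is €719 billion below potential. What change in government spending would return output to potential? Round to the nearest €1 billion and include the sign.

+€475 billion

Spending multiplier = 1/(1 − c + m) = 1/(1 − 0.54 + 0.2) = 1/0.66 ≈ 1.515.
Need ΔY = +€719 billion, so ΔG = ΔY/k = (+€719 billion) × 0.66 ≈ +€475 billion.
The government should increase government spending by €475 billion.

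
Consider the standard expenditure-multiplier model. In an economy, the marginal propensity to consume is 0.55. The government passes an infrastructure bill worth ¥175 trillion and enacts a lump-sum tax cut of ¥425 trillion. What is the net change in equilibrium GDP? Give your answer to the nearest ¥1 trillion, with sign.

Expenditure multiplier = 1/(1 − MPC) = 1/(1 − 0.55) = 1/0.45 ≈ 2.222.
ΔG contributes k·ΔG = (+¥175 trillion) / 0.45 ≈ +¥388.9 trillion.
ΔT of −¥425 trillion changes first-round spending by −c·ΔT = +¥233.75 trillion, contributing k·(−c·ΔT) = (+¥233.75 trillion) / 0.45 ≈ +¥519.4 trillion.
Net ΔY = k(ΔG − c·ΔT) = (+¥408.75 trillion) / 0.45 ≈ +¥908 trillion.

+¥908 trillion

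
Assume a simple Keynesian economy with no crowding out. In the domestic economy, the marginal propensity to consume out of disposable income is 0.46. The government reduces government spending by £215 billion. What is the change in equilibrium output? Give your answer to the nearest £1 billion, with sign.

Expenditure multiplier = 1/(1 − MPC) = 1/(1 − 0.46) = 1/0.54 ≈ 1.852.
ΔY = k × ΔG = (−£215 billion) / 0.54 ≈ −£398 billion.

−£398 billion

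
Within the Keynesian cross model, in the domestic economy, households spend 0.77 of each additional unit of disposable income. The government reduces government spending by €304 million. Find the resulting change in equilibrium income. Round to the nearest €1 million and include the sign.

−€1,322 million

Spending multiplier = 1/(1 − MPC) = 1/(1 − 0.77) = 1/0.23 ≈ 4.348.
ΔY = k × ΔG = (−€304 million) / 0.23 ≈ −€1,322 million.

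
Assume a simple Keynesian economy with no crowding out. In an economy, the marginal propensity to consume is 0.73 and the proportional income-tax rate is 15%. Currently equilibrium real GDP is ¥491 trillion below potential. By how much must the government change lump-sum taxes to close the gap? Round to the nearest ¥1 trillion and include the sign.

−¥255 trillion

Spending multiplier = 1/(1 − c(1−t)) = 1/(1 − 0.73×0.85) = 1/0.3795 ≈ 2.635.
Tax multiplier = −c·k = −0.73/0.3795 ≈ −1.924. Need ΔY = +¥491 trillion, so ΔT = ΔY/(−c·k) = −(+¥491 trillion) × 0.3795 / 0.73 ≈ −¥255 trillion.
The government should cut lump-sum taxes by ¥255 trillion.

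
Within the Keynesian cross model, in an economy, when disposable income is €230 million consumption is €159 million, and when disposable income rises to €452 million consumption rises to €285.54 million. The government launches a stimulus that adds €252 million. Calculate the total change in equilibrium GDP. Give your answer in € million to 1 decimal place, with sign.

MPC = ΔC/ΔYd = (285.54 − 159)/(452 − 230) = 126.54/222 = 0.57.
Government-spending multiplier = 1/(1 − MPC) = 1/(1 − 0.57) = 1/0.43 ≈ 2.326.
ΔY = k × ΔG = (+€252 million) / 0.43 ≈ +€586 million.

+€586.0 million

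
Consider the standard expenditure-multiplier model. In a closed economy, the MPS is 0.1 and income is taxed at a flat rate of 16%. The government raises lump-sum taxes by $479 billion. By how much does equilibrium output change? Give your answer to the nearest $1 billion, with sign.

MPC = 1 − MPS = 1 − 0.1 = 0.9.
A lump-sum tax change of +$479 billion shifts disposable income by −$479 billion; first-round consumption changes by −c × ΔT = −0.9 × (+$479 billion) = −$431.1 billion.
Expenditure multiplier = 1/(1 − c(1−t)) = 1/(1 − 0.9×0.84) = 1/0.244 ≈ 4.098.
The tax multiplier is −c × k ≈ −3.689, so ΔY = k × (−c·ΔT) = (−$431.1 billion) / 0.244 ≈ −$1,767 billion.

−$1,767 billion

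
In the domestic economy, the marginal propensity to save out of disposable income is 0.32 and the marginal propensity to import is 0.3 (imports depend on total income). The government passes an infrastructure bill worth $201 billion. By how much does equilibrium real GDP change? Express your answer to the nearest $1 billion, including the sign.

+$324 billion

MPC = 1 − MPS = 1 − 0.32 = 0.68.
Spending multiplier = 1/(1 − c + m) = 1/(1 − 0.68 + 0.3) = 1/0.62 ≈ 1.613.
ΔY = k × ΔG = (+$201 billion) / 0.62 ≈ +$324 billion.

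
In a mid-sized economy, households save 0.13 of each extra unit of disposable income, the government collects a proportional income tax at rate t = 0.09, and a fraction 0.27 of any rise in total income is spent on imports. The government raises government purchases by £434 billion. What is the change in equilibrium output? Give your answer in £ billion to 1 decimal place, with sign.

MPC = 1 − MPS = 1 − 0.13 = 0.87.
Government-spending multiplier = 1/(1 − c(1−t) + m) = 1/(1 − 0.87×0.91 + 0.27) = 1/0.4783 ≈ 2.091.
ΔY = k × ΔG = (+£434 billion) / 0.4783 ≈ +£907.4 billion.

+£907.4 billion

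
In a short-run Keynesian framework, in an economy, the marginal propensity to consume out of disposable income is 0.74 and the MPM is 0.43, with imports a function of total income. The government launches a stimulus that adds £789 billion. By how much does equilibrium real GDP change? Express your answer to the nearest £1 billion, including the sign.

+£1,143 billion

Expenditure multiplier = 1/(1 − c + m) = 1/(1 − 0.74 + 0.43) = 1/0.69 ≈ 1.449.
ΔY = k × ΔG = (+£789 billion) / 0.69 ≈ +£1,143 billion.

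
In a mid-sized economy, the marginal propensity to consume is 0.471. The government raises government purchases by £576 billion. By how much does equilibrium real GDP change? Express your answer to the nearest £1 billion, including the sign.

Expenditure multiplier = 1/(1 − MPC) = 1/(1 − 0.471) = 1/0.529 ≈ 1.89.
ΔY = k × ΔG = (+£576 billion) / 0.529 ≈ +£1,089 billion.

+£1,089 billion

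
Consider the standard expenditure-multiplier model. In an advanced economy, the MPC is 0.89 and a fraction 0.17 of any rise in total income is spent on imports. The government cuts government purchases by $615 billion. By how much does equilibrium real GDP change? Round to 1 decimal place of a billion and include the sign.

−$2,196.4 billion

Spending multiplier = 1/(1 − c + m) = 1/(1 − 0.89 + 0.17) = 1/0.28 ≈ 3.571.
ΔY = k × ΔG = (−$615 billion) / 0.28 ≈ −$2,196.4 billion.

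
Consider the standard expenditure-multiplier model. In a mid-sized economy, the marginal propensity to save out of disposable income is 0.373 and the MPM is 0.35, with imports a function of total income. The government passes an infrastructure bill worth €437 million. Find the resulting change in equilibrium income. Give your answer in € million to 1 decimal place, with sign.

+€604.4 million

MPC = 1 − MPS = 1 − 0.373 = 0.627.
Government-spending multiplier = 1/(1 − c + m) = 1/(1 − 0.627 + 0.35) = 1/0.723 ≈ 1.383.
ΔY = k × ΔG = (+€437 million) / 0.723 ≈ +€604.4 million.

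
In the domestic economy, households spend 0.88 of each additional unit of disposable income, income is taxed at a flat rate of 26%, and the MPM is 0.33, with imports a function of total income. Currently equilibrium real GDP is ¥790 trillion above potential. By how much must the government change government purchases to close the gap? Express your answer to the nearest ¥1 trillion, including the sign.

−¥536 trillion

Spending multiplier = 1/(1 − c(1−t) + m) = 1/(1 − 0.88×0.74 + 0.33) = 1/0.6788 ≈ 1.473.
Need ΔY = −¥790 trillion, so ΔG = ΔY/k = (−¥790 trillion) × 0.6788 ≈ −¥536 trillion.
The government should cut government purchases by ¥536 trillion.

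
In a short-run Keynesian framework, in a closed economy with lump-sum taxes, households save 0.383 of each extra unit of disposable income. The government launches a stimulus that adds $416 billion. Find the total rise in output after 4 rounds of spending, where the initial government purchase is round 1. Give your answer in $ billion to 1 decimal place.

$928.8 billion

MPC = 1 − MPS = 1 − 0.383 = 0.617.
Round 1 adds ΔG = $416 billion; each later round is MPC = 0.617 times the previous.
After 4 rounds: 416 + 256.672 + 158.366624 + 97.712207008 = ΔG·(1 − c^4)/(1 − c) = 416 × (1 − 0.144924114721)/0.383 ≈ $928.8 billion.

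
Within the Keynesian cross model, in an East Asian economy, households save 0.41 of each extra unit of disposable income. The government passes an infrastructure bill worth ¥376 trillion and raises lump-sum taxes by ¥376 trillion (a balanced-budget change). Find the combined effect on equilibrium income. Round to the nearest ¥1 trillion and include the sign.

+¥376 trillion

MPC = 1 − MPS = 1 − 0.41 = 0.59.
Expenditure multiplier = 1/(1 − MPC) = 1/(1 − 0.59) = 1/0.41 ≈ 2.439.
ΔG contributes k·ΔG = (+¥376 trillion) / 0.41 ≈ +¥917.1 trillion.
ΔT of +¥376 trillion changes first-round spending by −c·ΔT = −¥221.84 trillion, contributing k·(−c·ΔT) = (−¥221.84 trillion) / 0.41 ≈ −¥541.1 trillion.
With ΔG = ΔT and no other leakages, the balanced-budget multiplier is 1, so ΔY = ΔG = +¥376 trillion.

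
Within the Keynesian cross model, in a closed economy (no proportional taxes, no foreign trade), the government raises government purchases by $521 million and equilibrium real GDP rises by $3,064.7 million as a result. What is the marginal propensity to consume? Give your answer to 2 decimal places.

Implied spending multiplier k = ΔY/ΔG = 3,064.7/521 ≈ 5.8823.
Since k = 1/(1 − MPC), MPC = 1 − 1/k = 1 − ΔG/ΔY = 1 − 521/3,064.7 ≈ 0.83.

0.83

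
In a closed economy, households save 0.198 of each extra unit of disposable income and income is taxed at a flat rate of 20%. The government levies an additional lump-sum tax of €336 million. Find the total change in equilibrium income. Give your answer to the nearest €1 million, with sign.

MPC = 1 − MPS = 1 − 0.198 = 0.802.
A lump-sum tax change of +€336 million shifts disposable income by −€336 million; first-round consumption changes by −c × ΔT = −0.802 × (+€336 million) = −€269.472 million.
Expenditure multiplier = 1/(1 − c(1−t)) = 1/(1 − 0.802×0.8) = 1/0.3584 ≈ 2.79.
The tax multiplier is −c × k ≈ −2.238, so ΔY = k × (−c·ΔT) = (−€269.472 million) / 0.3584 ≈ −€752 million.

−€752 million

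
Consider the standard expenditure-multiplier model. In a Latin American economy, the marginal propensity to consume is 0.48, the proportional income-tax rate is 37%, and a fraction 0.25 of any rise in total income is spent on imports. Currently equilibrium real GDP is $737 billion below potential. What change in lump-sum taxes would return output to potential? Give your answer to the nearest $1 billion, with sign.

−$1,455 billion

Spending multiplier = 1/(1 − c(1−t) + m) = 1/(1 − 0.48×0.63 + 0.25) = 1/0.9476 ≈ 1.055.
Tax multiplier = −c·k = −0.48/0.9476 ≈ −0.507. Need ΔY = +$737 billion, so ΔT = ΔY/(−c·k) = −(+$737 billion) × 0.9476 / 0.48 ≈ −$1,455 billion.
The government should cut lump-sum taxes by $1,455 billion.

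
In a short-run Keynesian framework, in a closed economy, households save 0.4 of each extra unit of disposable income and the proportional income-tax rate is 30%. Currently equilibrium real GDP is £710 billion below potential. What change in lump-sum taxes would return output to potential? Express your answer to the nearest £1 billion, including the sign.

−£686 billion

MPC = 1 − MPS = 1 − 0.4 = 0.6.
Spending multiplier = 1/(1 − c(1−t)) = 1/(1 − 0.6×0.7) = 1/0.58 ≈ 1.724.
Tax multiplier = −c·k = −0.6/0.58 ≈ −1.034. Need ΔY = +£710 billion, so ΔT = ΔY/(−c·k) = −(+£710 billion) × 0.58 / 0.6 ≈ −£686 billion.
The government should cut lump-sum taxes by £686 billion.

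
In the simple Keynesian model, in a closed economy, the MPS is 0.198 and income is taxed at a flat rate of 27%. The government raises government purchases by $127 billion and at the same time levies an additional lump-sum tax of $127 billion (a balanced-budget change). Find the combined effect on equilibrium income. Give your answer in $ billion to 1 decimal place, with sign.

MPC = 1 − MPS = 1 − 0.198 = 0.802.
Expenditure multiplier = 1/(1 − c(1−t)) = 1/(1 − 0.802×0.73) = 1/0.41454 ≈ 2.412.
ΔG contributes k·ΔG = (+$127 billion) / 0.41454 ≈ +$306.4 billion.
ΔT of +$127 billion changes first-round spending by −c·ΔT = −$101.854 billion, contributing k·(−c·ΔT) = (−$101.854 billion) / 0.41454 ≈ −$245.7 billion.
Net ΔY = k(ΔG − c·ΔT) = (+$25.146 billion) / 0.41454 ≈ +$60.7 billion.

+$60.7 billion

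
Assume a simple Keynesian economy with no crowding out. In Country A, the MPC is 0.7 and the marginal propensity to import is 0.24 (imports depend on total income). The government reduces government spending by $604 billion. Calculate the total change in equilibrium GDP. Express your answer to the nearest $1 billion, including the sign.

−$1,119 billion

Expenditure multiplier = 1/(1 − c + m) = 1/(1 − 0.7 + 0.24) = 1/0.54 ≈ 1.852.
ΔY = k × ΔG = (−$604 billion) / 0.54 ≈ −$1,119 billion.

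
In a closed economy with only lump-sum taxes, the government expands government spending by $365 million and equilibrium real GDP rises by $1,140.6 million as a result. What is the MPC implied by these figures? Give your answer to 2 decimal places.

0.68

Implied spending multiplier k = ΔY/ΔG = 1,140.6/365 ≈ 3.1249.
Since k = 1/(1 − MPC), MPC = 1 − 1/k = 1 − ΔG/ΔY = 1 − 365/1,140.6 ≈ 0.68.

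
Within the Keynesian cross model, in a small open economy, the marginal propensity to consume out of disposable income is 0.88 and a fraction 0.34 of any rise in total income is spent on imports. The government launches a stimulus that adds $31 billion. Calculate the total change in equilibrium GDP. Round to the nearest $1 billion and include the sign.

Government-spending multiplier = 1/(1 − c + m) = 1/(1 − 0.88 + 0.34) = 1/0.46 ≈ 2.174.
ΔY = k × ΔG = (+$31 billion) / 0.46 ≈ +$67 billion.

+$67 billion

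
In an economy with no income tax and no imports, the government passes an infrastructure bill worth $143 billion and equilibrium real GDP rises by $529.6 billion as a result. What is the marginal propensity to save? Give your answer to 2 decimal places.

Implied spending multiplier k = ΔY/ΔG = 529.6/143 ≈ 3.7035.
Since k = 1/(1 − MPC), MPC = 1 − 1/k = 1 − ΔG/ΔY = 1 − 143/529.6 ≈ 0.73.
MPS = 1 − MPC = 0.27.

0.27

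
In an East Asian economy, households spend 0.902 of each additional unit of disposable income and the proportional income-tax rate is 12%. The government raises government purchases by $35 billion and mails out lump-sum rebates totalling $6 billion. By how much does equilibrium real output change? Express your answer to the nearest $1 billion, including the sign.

+$196 billion

Expenditure multiplier = 1/(1 − c(1−t)) = 1/(1 − 0.902×0.88) = 1/0.20624 ≈ 4.849.
ΔG contributes k·ΔG = (+$35 billion) / 0.20624 ≈ +$169.7 billion.
ΔT of −$6 billion changes first-round spending by −c·ΔT = +$5.412 billion, contributing k·(−c·ΔT) = (+$5.412 billion) / 0.20624 ≈ +$26.2 billion.
Net ΔY = k(ΔG − c·ΔT) = (+$40.412 billion) / 0.20624 ≈ +$196 billion.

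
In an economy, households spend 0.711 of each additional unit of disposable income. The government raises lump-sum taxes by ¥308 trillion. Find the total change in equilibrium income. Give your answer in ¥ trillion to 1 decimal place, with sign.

−¥757.7 trillion

A lump-sum tax change of +¥308 trillion shifts disposable income by −¥308 trillion; first-round consumption changes by −c × ΔT = −0.711 × (+¥308 trillion) = −¥218.988 trillion.
Expenditure multiplier = 1/(1 − MPC) = 1/(1 − 0.711) = 1/0.289 ≈ 3.46.
The tax multiplier is −c × k ≈ −2.46, so ΔY = k × (−c·ΔT) = (−¥218.988 trillion) / 0.289 ≈ −¥757.7 trillion.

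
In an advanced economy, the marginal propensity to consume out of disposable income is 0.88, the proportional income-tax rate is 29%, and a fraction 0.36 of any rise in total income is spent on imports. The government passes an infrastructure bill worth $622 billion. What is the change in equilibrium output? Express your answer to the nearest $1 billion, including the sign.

+$846 billion

Expenditure multiplier = 1/(1 − c(1−t) + m) = 1/(1 − 0.88×0.71 + 0.36) = 1/0.7352 ≈ 1.36.
ΔY = k × ΔG = (+$622 billion) / 0.7352 ≈ +$846 billion.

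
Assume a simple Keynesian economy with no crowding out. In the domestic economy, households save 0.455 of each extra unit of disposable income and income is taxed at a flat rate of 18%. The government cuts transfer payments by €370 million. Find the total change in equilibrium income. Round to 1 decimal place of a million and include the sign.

MPC = 1 − MPS = 1 − 0.455 = 0.545.
The transfer change shifts disposable income by −€370 million, so first-round consumption changes by c·ΔTR = 0.545 × (−€370 million) = −€201.65 million.
Expenditure multiplier = 1/(1 − c(1−t)) = 1/(1 − 0.545×0.82) = 1/0.5531 ≈ 1.808.
The transfer multiplier is c × k ≈ 0.985, so ΔY = k × (c·ΔTR) = (−€201.65 million) / 0.5531 ≈ −€364.6 million.

−€364.6 million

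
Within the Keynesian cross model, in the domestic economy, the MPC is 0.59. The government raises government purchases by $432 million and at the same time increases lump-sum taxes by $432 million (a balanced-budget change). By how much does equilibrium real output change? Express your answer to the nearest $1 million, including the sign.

Expenditure multiplier = 1/(1 − MPC) = 1/(1 − 0.59) = 1/0.41 ≈ 2.439.
ΔG contributes k·ΔG = (+$432 million) / 0.41 ≈ +$1,053.7 million.
ΔT of +$432 million changes first-round spending by −c·ΔT = −$254.88 million, contributing k·(−c·ΔT) = (−$254.88 million) / 0.41 ≈ −$621.7 million.
With ΔG = ΔT and no other leakages, the balanced-budget multiplier is 1, so ΔY = ΔG = +$432 million.

+$432 million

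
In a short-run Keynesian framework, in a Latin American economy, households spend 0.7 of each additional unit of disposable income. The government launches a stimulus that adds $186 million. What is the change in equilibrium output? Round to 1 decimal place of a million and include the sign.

Spending multiplier = 1/(1 − MPC) = 1/(1 − 0.7) = 1/0.3 ≈ 3.333.
ΔY = k × ΔG = (+$186 million) / 0.3 = +$620 million.

+$620.0 million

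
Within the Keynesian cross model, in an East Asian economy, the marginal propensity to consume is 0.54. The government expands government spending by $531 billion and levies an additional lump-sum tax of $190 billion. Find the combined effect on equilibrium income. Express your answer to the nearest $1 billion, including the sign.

Expenditure multiplier = 1/(1 − MPC) = 1/(1 − 0.54) = 1/0.46 ≈ 2.174.
ΔG contributes k·ΔG = (+$531 billion) / 0.46 ≈ +$1,154.3 billion.
ΔT of +$190 billion changes first-round spending by −c·ΔT = −$102.6 billion, contributing k·(−c·ΔT) = (−$102.6 billion) / 0.46 ≈ −$223 billion.
Net ΔY = k(ΔG − c·ΔT) = (+$428.4 billion) / 0.46 ≈ +$931 billion.

+$931 billion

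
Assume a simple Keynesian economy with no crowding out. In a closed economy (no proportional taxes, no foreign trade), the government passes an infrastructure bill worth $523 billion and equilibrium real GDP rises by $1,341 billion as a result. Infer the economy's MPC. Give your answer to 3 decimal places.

0.610

Implied spending multiplier k = ΔY/ΔG = 1,341/523 ≈ 2.5641.
Since k = 1/(1 − MPC), MPC = 1 − 1/k = 1 − ΔG/ΔY = 1 − 523/1,341 ≈ 0.610.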